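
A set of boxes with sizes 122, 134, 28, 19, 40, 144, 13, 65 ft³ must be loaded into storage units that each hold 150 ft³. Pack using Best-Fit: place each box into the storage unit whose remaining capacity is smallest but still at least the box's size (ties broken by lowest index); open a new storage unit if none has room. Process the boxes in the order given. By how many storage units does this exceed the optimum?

Best-Fit: [122,28] [134,13] [19,40,65] [144] → 4 storage units.
Total size 565 ft³; any packing needs at least ⌈565/150⌉ = 4 storage units.
So 4 is already optimal.

0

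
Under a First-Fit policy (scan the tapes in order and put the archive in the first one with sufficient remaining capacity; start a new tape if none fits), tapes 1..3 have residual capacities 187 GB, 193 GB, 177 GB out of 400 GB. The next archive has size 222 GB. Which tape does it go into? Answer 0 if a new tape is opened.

0

No tape has ≥ 222 GB free, so a new tape is opened.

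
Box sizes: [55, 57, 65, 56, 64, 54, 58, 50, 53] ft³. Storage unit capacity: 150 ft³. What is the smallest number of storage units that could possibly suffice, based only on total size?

Total size = 55 + 57 + 65 + 56 + 64 + 54 + 58 + 50 + 53 = 512 ft³.
⌈512 / 150⌉ = 4.

4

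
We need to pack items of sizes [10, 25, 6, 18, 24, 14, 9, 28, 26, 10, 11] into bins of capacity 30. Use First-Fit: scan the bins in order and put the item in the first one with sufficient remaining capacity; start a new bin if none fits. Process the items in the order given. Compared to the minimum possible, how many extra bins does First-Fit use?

0

First-Fit: [10,6,14] [25] [18,9] [24] [28] [26] [10,11] → 7 bins.
Total size 181; any packing needs at least ⌈181/30⌉ = 7 bins.
So 7 is already optimal.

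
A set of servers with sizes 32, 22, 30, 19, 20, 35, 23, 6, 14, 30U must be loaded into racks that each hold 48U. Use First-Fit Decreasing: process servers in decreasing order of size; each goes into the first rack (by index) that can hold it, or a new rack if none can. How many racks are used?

Sorted descending: 35, 32, 30, 30, 23, 22, 20, 19, 14, 6.
rack 1: place 35U, 13U left
rack 2: place 32U, 16U left
rack 3: place 30U, 18U left
rack 4: place 30U, 18U left
rack 5: place 23U, 25U left
rack 5: place 22U, 3U left
rack 6: place 20U, 28U left
rack 6: place 19U, 9U left
rack 2: place 14U, 2U left
rack 1: place 6U, 7U left
Final racks: [35,6] [32,14] [30] [30] [23,22] [20,19].

6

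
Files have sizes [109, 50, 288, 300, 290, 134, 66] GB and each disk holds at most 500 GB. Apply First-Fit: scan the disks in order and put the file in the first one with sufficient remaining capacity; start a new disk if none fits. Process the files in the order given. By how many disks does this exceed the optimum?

0

First-Fit: [109,50,288] [300,134,66] [290] → 3 disks.
Total size 1237 GB; any packing needs at least ⌈1237/500⌉ = 3 disks.
So 3 is already optimal.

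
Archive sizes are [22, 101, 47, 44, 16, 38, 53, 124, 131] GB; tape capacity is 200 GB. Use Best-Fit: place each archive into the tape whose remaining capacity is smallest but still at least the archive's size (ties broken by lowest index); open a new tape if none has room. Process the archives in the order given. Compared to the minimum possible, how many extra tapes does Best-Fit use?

1

Best-Fit: [22,101,47,16] [44,38,53] [124] [131] → 4 tapes.
Total size 576 GB; any packing needs at least ⌈576/200⌉ = 3 tapes.
An optimal packing achieves that bound: [131,53,16] [124,47,22] [101,44,38] → 3 tapes.
Excess: 4 − 3 = 1.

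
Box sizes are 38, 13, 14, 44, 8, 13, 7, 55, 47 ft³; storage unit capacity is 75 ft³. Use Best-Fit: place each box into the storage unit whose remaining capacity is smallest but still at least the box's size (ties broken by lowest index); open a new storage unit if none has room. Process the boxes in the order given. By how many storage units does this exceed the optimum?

Best-Fit: [38,13,14,8] [44,13,7] [55] [47] → 4 storage units.
Total size 239 ft³; any packing needs at least ⌈239/75⌉ = 4 storage units.
So 4 is already optimal.

0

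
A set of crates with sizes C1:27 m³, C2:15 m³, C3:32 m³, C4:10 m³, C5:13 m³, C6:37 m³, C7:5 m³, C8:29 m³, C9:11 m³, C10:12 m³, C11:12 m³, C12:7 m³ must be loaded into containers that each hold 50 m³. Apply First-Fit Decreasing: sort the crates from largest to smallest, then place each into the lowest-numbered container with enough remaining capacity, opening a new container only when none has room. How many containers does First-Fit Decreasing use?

Sorted descending: 37, 32, 29, 27, 15, 13, 12, 12, 11, 10, 7, 5.
Put 37 m³ in container 1; 13 m³ remain.
Put 32 m³ in container 2; 18 m³ remain.
Put 29 m³ in container 3; 21 m³ remain.
Put 27 m³ in container 4; 23 m³ remain.
Put 15 m³ in container 2; 3 m³ remain.
Put 13 m³ in container 1; 0 m³ remain.
Put 12 m³ in container 3; 9 m³ remain.
Put 12 m³ in container 4; 11 m³ remain.
Put 11 m³ in container 4; 0 m³ remain.
Put 10 m³ in container 5; 40 m³ remain.
Put 7 m³ in container 3; 2 m³ remain.
Put 5 m³ in container 5; 35 m³ remain.
Final containers: [37,13] [32,15] [29,12,7] [27,12,11] [10,5].

5 containers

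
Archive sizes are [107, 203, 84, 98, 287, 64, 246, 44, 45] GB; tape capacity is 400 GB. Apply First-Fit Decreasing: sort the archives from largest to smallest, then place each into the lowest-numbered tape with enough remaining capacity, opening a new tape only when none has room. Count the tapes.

Sorted descending: 287, 246, 203, 107, 98, 84, 64, 45, 44.
287 GB → tape 1 (remaining 113 GB)
246 GB → tape 2 (remaining 154 GB)
203 GB → tape 3 (remaining 197 GB)
107 GB → tape 1 (remaining 6 GB)
98 GB → tape 2 (remaining 56 GB)
84 GB → tape 3 (remaining 113 GB)
64 GB → tape 3 (remaining 49 GB)
45 GB → tape 2 (remaining 11 GB)
44 GB → tape 3 (remaining 5 GB)
Final tapes: [287,107] [246,98,45] [203,84,64,44].

3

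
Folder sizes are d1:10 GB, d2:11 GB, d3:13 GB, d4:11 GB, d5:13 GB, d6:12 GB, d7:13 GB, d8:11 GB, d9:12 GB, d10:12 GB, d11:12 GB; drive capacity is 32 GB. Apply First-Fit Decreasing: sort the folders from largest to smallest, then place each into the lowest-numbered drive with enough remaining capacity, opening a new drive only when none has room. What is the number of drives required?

Sorted descending: 13, 13, 13, 12, 12, 12, 12, 11, 11, 11, 10.
Put 13 GB in drive 1; 19 GB remain.
Put 13 GB in drive 1; 6 GB remain.
Put 13 GB in drive 2; 19 GB remain.
Put 12 GB in drive 2; 7 GB remain.
Put 12 GB in drive 3; 20 GB remain.
Put 12 GB in drive 3; 8 GB remain.
Put 12 GB in drive 4; 20 GB remain.
Put 11 GB in drive 4; 9 GB remain.
Put 11 GB in drive 5; 21 GB remain.
Put 11 GB in drive 5; 10 GB remain.
Put 10 GB in drive 5; 0 GB remain.

5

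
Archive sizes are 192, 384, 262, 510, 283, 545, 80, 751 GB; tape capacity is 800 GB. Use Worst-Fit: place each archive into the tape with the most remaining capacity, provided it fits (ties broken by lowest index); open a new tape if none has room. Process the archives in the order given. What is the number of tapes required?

5

192 GB → tape 1 (remaining 608 GB)
384 GB → tape 1 (remaining 224 GB)
262 GB → tape 2 (remaining 538 GB)
510 GB → tape 2 (remaining 28 GB)
283 GB → tape 3 (remaining 517 GB)
545 GB → tape 4 (remaining 255 GB)
80 GB → tape 3 (remaining 437 GB)
751 GB → tape 5 (remaining 49 GB)
Final tapes: [192,384] [262,510] [283,80] [545] [751].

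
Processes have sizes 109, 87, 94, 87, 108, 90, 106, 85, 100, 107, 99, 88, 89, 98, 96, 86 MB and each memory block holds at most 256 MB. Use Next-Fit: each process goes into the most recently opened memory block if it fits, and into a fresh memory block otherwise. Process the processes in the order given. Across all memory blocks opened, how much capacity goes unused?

memory block 1: place 109 MB, 147 MB left
memory block 1: place 87 MB, 60 MB left
memory block 2: place 94 MB, 162 MB left
memory block 2: place 87 MB, 75 MB left
memory block 3: place 108 MB, 148 MB left
memory block 3: place 90 MB, 58 MB left
memory block 4: place 106 MB, 150 MB left
memory block 4: place 85 MB, 65 MB left
memory block 5: place 100 MB, 156 MB left
memory block 5: place 107 MB, 49 MB left
memory block 6: place 99 MB, 157 MB left
memory block 6: place 88 MB, 69 MB left
memory block 7: place 89 MB, 167 MB left
memory block 7: place 98 MB, 69 MB left
memory block 8: place 96 MB, 160 MB left
memory block 8: place 86 MB, 74 MB left
8 memory blocks × 256 MB = 2048 MB; used 1529 MB; unused 519 MB.

519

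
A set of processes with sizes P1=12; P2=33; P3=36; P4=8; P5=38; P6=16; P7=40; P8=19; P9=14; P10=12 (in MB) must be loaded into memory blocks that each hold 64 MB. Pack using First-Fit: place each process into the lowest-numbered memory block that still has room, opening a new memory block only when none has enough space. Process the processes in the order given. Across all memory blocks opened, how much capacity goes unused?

P1 (12 MB) → memory block 1 (remaining 52 MB)
P2 (33 MB) → memory block 1 (remaining 19 MB)
P3 (36 MB) → memory block 2 (remaining 28 MB)
P4 (8 MB) → memory block 1 (remaining 11 MB)
P5 (38 MB) → memory block 3 (remaining 26 MB)
P6 (16 MB) → memory block 2 (remaining 12 MB)
P7 (40 MB) → memory block 4 (remaining 24 MB)
P8 (19 MB) → memory block 3 (remaining 7 MB)
P9 (14 MB) → memory block 4 (remaining 10 MB)
P10 (12 MB) → memory block 2 (remaining 0 MB)
4 memory blocks × 64 MB = 256 MB; used 228 MB; unused 28 MB.

28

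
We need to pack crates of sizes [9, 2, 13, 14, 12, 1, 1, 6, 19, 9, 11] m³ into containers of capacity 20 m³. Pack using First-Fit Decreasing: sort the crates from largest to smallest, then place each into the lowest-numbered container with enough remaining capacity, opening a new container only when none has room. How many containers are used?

Sorted descending: 19, 14, 13, 12, 11, 9, 9, 6, 2, 1, 1.
Put 19 m³ in container 1; 1 m³ remain.
Put 14 m³ in container 2; 6 m³ remain.
Put 13 m³ in container 3; 7 m³ remain.
Put 12 m³ in container 4; 8 m³ remain.
Put 11 m³ in container 5; 9 m³ remain.
Put 9 m³ in container 5; 0 m³ remain.
Put 9 m³ in container 6; 11 m³ remain.
Put 6 m³ in container 2; 0 m³ remain.
Put 2 m³ in container 3; 5 m³ remain.
Put 1 m³ in container 1; 0 m³ remain.
Put 1 m³ in container 3; 4 m³ remain.
Final containers: [19,1] [14,6] [13,2,1] [12] [11,9] [9].

6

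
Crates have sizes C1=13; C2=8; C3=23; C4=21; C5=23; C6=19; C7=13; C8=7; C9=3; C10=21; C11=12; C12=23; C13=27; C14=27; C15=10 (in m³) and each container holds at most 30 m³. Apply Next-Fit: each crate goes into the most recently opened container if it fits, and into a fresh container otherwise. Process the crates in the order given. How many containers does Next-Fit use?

12

C1 (13 m³) → container 1 (remaining 17 m³)
C2 (8 m³) → container 1 (remaining 9 m³)
C3 (23 m³) → container 2 (remaining 7 m³)
C4 (21 m³) → container 3 (remaining 9 m³)
C5 (23 m³) → container 4 (remaining 7 m³)
C6 (19 m³) → container 5 (remaining 11 m³)
C7 (13 m³) → container 6 (remaining 17 m³)
C8 (7 m³) → container 6 (remaining 10 m³)
C9 (3 m³) → container 6 (remaining 7 m³)
C10 (21 m³) → container 7 (remaining 9 m³)
C11 (12 m³) → container 8 (remaining 18 m³)
C12 (23 m³) → container 9 (remaining 7 m³)
C13 (27 m³) → container 10 (remaining 3 m³)
C14 (27 m³) → container 11 (remaining 3 m³)
C15 (10 m³) → container 12 (remaining 20 m³)
Final containers: [13,8] [23] [21] [23] [19] [13,7,3] [21] [12] [23] [27] [27] [10].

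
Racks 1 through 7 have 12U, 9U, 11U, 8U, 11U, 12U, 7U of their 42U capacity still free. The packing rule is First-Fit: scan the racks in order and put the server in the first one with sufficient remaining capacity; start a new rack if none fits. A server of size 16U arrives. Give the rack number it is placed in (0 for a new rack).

No rack has ≥ 16U free, so a new rack is opened.

0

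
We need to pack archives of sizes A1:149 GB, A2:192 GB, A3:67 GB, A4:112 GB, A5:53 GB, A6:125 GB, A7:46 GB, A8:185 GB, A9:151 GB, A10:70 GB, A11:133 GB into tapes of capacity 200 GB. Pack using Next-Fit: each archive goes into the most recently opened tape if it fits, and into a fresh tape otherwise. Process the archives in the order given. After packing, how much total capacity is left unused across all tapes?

Put A1 (149 GB) in tape 1; 51 GB remain.
Put A2 (192 GB) in tape 2; 8 GB remain.
Put A3 (67 GB) in tape 3; 133 GB remain.
Put A4 (112 GB) in tape 3; 21 GB remain.
Put A5 (53 GB) in tape 4; 147 GB remain.
Put A6 (125 GB) in tape 4; 22 GB remain.
Put A7 (46 GB) in tape 5; 154 GB remain.
Put A8 (185 GB) in tape 6; 15 GB remain.
Put A9 (151 GB) in tape 7; 49 GB remain.
Put A10 (70 GB) in tape 8; 130 GB remain.
Put A11 (133 GB) in tape 9; 67 GB remain.
9 tapes × 200 GB = 1800 GB; used 1283 GB; unused 517 GB.

517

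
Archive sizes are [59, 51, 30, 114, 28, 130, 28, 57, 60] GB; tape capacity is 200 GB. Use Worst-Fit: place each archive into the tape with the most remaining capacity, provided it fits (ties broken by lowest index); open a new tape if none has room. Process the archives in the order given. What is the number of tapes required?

4

tape 1: place 59 GB, 141 GB left
tape 1: place 51 GB, 90 GB left
tape 1: place 30 GB, 60 GB left
tape 2: place 114 GB, 86 GB left
tape 2: place 28 GB, 58 GB left
tape 3: place 130 GB, 70 GB left
tape 3: place 28 GB, 42 GB left
tape 1: place 57 GB, 3 GB left
tape 4: place 60 GB, 140 GB left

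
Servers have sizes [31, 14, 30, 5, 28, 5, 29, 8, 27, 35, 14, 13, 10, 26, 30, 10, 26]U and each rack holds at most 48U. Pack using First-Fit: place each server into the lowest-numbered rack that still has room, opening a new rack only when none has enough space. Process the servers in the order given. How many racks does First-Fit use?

rack 1: place 31U, 17U left
rack 1: place 14U, 3U left
rack 2: place 30U, 18U left
rack 2: place 5U, 13U left
rack 3: place 28U, 20U left
rack 2: place 5U, 8U left
rack 4: place 29U, 19U left
rack 2: place 8U, 0U left
rack 5: place 27U, 21U left
rack 6: place 35U, 13U left
rack 3: place 14U, 6U left
rack 4: place 13U, 6U left
rack 5: place 10U, 11U left
rack 7: place 26U, 22U left
rack 8: place 30U, 18U left
rack 5: place 10U, 1U left
rack 9: place 26U, 22U left
Final racks: [31,14] [30,5,5,8] [28,14] [29,13] [27,10,10] [35] [26] [30] [26].

9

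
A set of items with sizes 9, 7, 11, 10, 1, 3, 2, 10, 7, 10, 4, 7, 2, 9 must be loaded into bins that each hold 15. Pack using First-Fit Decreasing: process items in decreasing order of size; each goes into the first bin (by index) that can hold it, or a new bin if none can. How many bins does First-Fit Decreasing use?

Sorted descending: 11, 10, 10, 10, 9, 9, 7, 7, 7, 4, 3, 2, 2, 1.
bin 1: place 11, 4 left
bin 2: place 10, 5 left
bin 3: place 10, 5 left
bin 4: place 10, 5 left
bin 5: place 9, 6 left
bin 6: place 9, 6 left
bin 7: place 7, 8 left
bin 7: place 7, 1 left
bin 8: place 7, 8 left
bin 1: place 4, 0 left
bin 2: place 3, 2 left
bin 2: place 2, 0 left
bin 3: place 2, 3 left
bin 3: place 1, 2 left

8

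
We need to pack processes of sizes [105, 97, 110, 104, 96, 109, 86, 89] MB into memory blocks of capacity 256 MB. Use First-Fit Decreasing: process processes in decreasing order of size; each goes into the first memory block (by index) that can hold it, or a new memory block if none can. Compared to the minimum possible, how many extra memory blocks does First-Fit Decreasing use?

First-Fit Decreasing: [110,109] [105,104] [97,96] [89,86] → 4 memory blocks.
Total size 796 MB; any packing needs at least ⌈796/256⌉ = 4 memory blocks.
So 4 is already optimal.

0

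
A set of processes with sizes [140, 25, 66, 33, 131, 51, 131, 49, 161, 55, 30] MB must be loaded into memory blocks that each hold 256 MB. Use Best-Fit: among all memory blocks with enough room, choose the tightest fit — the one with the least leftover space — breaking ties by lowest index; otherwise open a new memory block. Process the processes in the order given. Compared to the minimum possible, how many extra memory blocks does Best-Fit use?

0

Best-Fit: [140,25,66] [33,131,51,30] [131,49,55] [161] → 4 memory blocks.
Total size 872 MB; any packing needs at least ⌈872/256⌉ = 4 memory blocks.
So 4 is already optimal.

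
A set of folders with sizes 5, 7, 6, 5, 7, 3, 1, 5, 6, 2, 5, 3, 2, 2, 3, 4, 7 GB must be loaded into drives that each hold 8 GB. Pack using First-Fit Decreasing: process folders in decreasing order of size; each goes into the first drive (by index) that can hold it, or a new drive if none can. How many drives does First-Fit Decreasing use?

Sorted descending: 7, 7, 7, 6, 6, 5, 5, 5, 5, 4, 3, 3, 3, 2, 2, 2, 1.
drive 1: place 7 GB, 1 GB left
drive 2: place 7 GB, 1 GB left
drive 3: place 7 GB, 1 GB left
drive 4: place 6 GB, 2 GB left
drive 5: place 6 GB, 2 GB left
drive 6: place 5 GB, 3 GB left
drive 7: place 5 GB, 3 GB left
drive 8: place 5 GB, 3 GB left
drive 9: place 5 GB, 3 GB left
drive 10: place 4 GB, 4 GB left
drive 6: place 3 GB, 0 GB left
drive 7: place 3 GB, 0 GB left
drive 8: place 3 GB, 0 GB left
drive 4: place 2 GB, 0 GB left
drive 5: place 2 GB, 0 GB left
drive 9: place 2 GB, 1 GB left
drive 1: place 1 GB, 0 GB left

10 drives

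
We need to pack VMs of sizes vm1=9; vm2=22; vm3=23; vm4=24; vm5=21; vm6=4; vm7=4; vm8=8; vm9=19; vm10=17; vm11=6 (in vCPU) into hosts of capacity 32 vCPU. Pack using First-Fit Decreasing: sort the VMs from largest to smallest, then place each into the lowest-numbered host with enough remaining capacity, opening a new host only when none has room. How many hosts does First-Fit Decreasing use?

6

Sorted descending: 24, 23, 22, 21, 19, 17, 9, 8, 6, 4, 4.
host 1: place 24 vCPU, 8 vCPU left
host 2: place 23 vCPU, 9 vCPU left
host 3: place 22 vCPU, 10 vCPU left
host 4: place 21 vCPU, 11 vCPU left
host 5: place 19 vCPU, 13 vCPU left
host 6: place 17 vCPU, 15 vCPU left
host 2: place 9 vCPU, 0 vCPU left
host 1: place 8 vCPU, 0 vCPU left
host 3: place 6 vCPU, 4 vCPU left
host 3: place 4 vCPU, 0 vCPU left
host 4: place 4 vCPU, 7 vCPU left
Final hosts: [24,8] [23,9] [22,6,4] [21,4] [19] [17].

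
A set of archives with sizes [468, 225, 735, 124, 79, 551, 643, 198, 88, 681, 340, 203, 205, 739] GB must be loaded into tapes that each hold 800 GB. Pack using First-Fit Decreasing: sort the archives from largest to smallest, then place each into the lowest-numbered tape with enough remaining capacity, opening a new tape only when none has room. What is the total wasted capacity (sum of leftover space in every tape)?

321

Sorted descending: 739, 735, 681, 643, 551, 468, 340, 225, 205, 203, 198, 124, 88, 79.
tape 1: place 739 GB, 61 GB left
tape 2: place 735 GB, 65 GB left
tape 3: place 681 GB, 119 GB left
tape 4: place 643 GB, 157 GB left
tape 5: place 551 GB, 249 GB left
tape 6: place 468 GB, 332 GB left
tape 7: place 340 GB, 460 GB left
tape 5: place 225 GB, 24 GB left
tape 6: place 205 GB, 127 GB left
tape 7: place 203 GB, 257 GB left
tape 7: place 198 GB, 59 GB left
tape 4: place 124 GB, 33 GB left
tape 3: place 88 GB, 31 GB left
tape 6: place 79 GB, 48 GB left
7 tapes × 800 GB = 5600 GB; used 5279 GB; unused 321 GB.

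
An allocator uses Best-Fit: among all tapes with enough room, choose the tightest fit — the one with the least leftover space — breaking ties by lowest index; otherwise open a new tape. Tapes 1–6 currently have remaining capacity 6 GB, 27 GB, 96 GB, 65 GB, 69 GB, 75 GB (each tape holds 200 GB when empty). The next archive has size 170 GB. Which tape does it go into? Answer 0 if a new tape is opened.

0

No tape has ≥ 170 GB free, so a new tape is opened.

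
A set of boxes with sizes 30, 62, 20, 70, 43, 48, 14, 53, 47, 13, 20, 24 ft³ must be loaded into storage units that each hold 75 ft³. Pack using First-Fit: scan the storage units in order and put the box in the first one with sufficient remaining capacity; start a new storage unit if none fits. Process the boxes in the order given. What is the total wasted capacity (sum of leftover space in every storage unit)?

81

30 ft³ → storage unit 1 (remaining 45 ft³)
62 ft³ → storage unit 2 (remaining 13 ft³)
20 ft³ → storage unit 1 (remaining 25 ft³)
70 ft³ → storage unit 3 (remaining 5 ft³)
43 ft³ → storage unit 4 (remaining 32 ft³)
48 ft³ → storage unit 5 (remaining 27 ft³)
14 ft³ → storage unit 1 (remaining 11 ft³)
53 ft³ → storage unit 6 (remaining 22 ft³)
47 ft³ → storage unit 7 (remaining 28 ft³)
13 ft³ → storage unit 2 (remaining 0 ft³)
20 ft³ → storage unit 4 (remaining 12 ft³)
24 ft³ → storage unit 5 (remaining 3 ft³)
7 storage units × 75 ft³ = 525 ft³; used 444 ft³; unused 81 ft³.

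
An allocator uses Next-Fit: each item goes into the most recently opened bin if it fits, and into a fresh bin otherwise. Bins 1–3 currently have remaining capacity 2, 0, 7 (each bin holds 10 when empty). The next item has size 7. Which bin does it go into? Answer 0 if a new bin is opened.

3

Next-Fit only looks at bin 3, which has 7 free.
7 fits there.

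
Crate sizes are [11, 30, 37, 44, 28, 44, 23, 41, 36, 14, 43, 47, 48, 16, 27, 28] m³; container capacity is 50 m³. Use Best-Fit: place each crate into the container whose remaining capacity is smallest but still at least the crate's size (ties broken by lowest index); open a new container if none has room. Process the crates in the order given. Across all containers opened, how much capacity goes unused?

83

container 1: place 11 m³, 39 m³ left
container 1: place 30 m³, 9 m³ left
container 2: place 37 m³, 13 m³ left
container 3: place 44 m³, 6 m³ left
container 4: place 28 m³, 22 m³ left
container 5: place 44 m³, 6 m³ left
container 6: place 23 m³, 27 m³ left
container 7: place 41 m³, 9 m³ left
container 8: place 36 m³, 14 m³ left
container 8: place 14 m³, 0 m³ left
container 9: place 43 m³, 7 m³ left
container 10: place 47 m³, 3 m³ left
container 11: place 48 m³, 2 m³ left
container 4: place 16 m³, 6 m³ left
container 6: place 27 m³, 0 m³ left
container 12: place 28 m³, 22 m³ left
12 containers × 50 m³ = 600 m³; used 517 m³; unused 83 m³.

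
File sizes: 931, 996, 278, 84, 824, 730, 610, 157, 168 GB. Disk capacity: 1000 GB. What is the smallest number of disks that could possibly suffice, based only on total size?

Total size = 931 + 996 + 278 + 84 + 824 + 730 + 610 + 157 + 168 = 4778 GB.
⌈4778 / 1000⌉ = 5.

5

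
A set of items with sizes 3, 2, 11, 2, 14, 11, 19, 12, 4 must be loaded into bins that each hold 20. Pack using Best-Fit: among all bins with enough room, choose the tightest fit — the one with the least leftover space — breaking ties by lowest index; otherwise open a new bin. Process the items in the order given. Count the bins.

5

Put 3 in bin 1; 17 remain.
Put 2 in bin 1; 15 remain.
Put 11 in bin 1; 4 remain.
Put 2 in bin 1; 2 remain.
Put 14 in bin 2; 6 remain.
Put 11 in bin 3; 9 remain.
Put 19 in bin 4; 1 remain.
Put 12 in bin 5; 8 remain.
Put 4 in bin 2; 2 remain.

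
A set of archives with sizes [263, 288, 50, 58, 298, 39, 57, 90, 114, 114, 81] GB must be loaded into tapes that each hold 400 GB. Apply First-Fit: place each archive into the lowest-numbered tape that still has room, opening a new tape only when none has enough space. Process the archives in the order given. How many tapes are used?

4

tape 1: place 263 GB, 137 GB left
tape 2: place 288 GB, 112 GB left
tape 1: place 50 GB, 87 GB left
tape 1: place 58 GB, 29 GB left
tape 3: place 298 GB, 102 GB left
tape 2: place 39 GB, 73 GB left
tape 2: place 57 GB, 16 GB left
tape 3: place 90 GB, 12 GB left
tape 4: place 114 GB, 286 GB left
tape 4: place 114 GB, 172 GB left
tape 4: place 81 GB, 91 GB left
Final tapes: [263,50,58] [288,39,57] [298,90] [114,114,81].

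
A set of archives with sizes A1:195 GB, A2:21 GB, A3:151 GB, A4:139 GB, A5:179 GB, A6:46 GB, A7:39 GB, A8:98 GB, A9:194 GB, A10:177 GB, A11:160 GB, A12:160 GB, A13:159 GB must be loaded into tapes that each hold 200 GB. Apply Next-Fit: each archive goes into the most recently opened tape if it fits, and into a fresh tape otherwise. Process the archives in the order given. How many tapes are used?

10 tapes

Put A1 (195 GB) in tape 1; 5 GB remain.
Put A2 (21 GB) in tape 2; 179 GB remain.
Put A3 (151 GB) in tape 2; 28 GB remain.
Put A4 (139 GB) in tape 3; 61 GB remain.
Put A5 (179 GB) in tape 4; 21 GB remain.
Put A6 (46 GB) in tape 5; 154 GB remain.
Put A7 (39 GB) in tape 5; 115 GB remain.
Put A8 (98 GB) in tape 5; 17 GB remain.
Put A9 (194 GB) in tape 6; 6 GB remain.
Put A10 (177 GB) in tape 7; 23 GB remain.
Put A11 (160 GB) in tape 8; 40 GB remain.
Put A12 (160 GB) in tape 9; 40 GB remain.
Put A13 (159 GB) in tape 10; 41 GB remain.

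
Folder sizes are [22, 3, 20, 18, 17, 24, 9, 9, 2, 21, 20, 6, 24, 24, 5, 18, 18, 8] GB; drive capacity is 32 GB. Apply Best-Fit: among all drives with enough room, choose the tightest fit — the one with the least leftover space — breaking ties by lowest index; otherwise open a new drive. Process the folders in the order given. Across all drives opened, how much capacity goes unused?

84

drive 1: place 22 GB, 10 GB left
drive 1: place 3 GB, 7 GB left
drive 2: place 20 GB, 12 GB left
drive 3: place 18 GB, 14 GB left
drive 4: place 17 GB, 15 GB left
drive 5: place 24 GB, 8 GB left
drive 2: place 9 GB, 3 GB left
drive 3: place 9 GB, 5 GB left
drive 2: place 2 GB, 1 GB left
drive 6: place 21 GB, 11 GB left
drive 7: place 20 GB, 12 GB left
drive 1: place 6 GB, 1 GB left
drive 8: place 24 GB, 8 GB left
drive 9: place 24 GB, 8 GB left
drive 3: place 5 GB, 0 GB left
drive 10: place 18 GB, 14 GB left
drive 11: place 18 GB, 14 GB left
drive 5: place 8 GB, 0 GB left
11 drives × 32 GB = 352 GB; used 268 GB; unused 84 GB.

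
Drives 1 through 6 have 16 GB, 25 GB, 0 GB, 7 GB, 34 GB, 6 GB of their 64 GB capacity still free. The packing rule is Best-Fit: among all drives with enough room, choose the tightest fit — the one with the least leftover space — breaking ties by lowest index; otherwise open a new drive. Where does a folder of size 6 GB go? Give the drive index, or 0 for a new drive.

6

Drives with room: drive 1 (16 GB), drive 2 (25 GB), drive 4 (7 GB), drive 5 (34 GB), drive 6 (6 GB).
Tightest fit is drive 6 with 6 GB free.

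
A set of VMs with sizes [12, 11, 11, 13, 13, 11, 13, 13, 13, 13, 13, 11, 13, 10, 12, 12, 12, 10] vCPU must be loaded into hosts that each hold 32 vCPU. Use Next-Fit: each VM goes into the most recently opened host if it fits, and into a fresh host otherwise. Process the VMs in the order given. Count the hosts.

9

12 vCPU → host 1 (remaining 20 vCPU)
11 vCPU → host 1 (remaining 9 vCPU)
11 vCPU → host 2 (remaining 21 vCPU)
13 vCPU → host 2 (remaining 8 vCPU)
13 vCPU → host 3 (remaining 19 vCPU)
11 vCPU → host 3 (remaining 8 vCPU)
13 vCPU → host 4 (remaining 19 vCPU)
13 vCPU → host 4 (remaining 6 vCPU)
13 vCPU → host 5 (remaining 19 vCPU)
13 vCPU → host 5 (remaining 6 vCPU)
13 vCPU → host 6 (remaining 19 vCPU)
11 vCPU → host 6 (remaining 8 vCPU)
13 vCPU → host 7 (remaining 19 vCPU)
10 vCPU → host 7 (remaining 9 vCPU)
12 vCPU → host 8 (remaining 20 vCPU)
12 vCPU → host 8 (remaining 8 vCPU)
12 vCPU → host 9 (remaining 20 vCPU)
10 vCPU → host 9 (remaining 10 vCPU)
Final hosts: [12,11] [11,13] [13,11] [13,13] [13,13] [13,11] [13,10] [12,12] [12,10].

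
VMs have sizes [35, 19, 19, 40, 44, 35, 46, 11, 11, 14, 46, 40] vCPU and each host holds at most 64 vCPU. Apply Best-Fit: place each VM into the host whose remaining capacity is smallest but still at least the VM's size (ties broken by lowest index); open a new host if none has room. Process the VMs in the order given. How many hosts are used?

7

host 1: place 35 vCPU, 29 vCPU left
host 1: place 19 vCPU, 10 vCPU left
host 2: place 19 vCPU, 45 vCPU left
host 2: place 40 vCPU, 5 vCPU left
host 3: place 44 vCPU, 20 vCPU left
host 4: place 35 vCPU, 29 vCPU left
host 5: place 46 vCPU, 18 vCPU left
host 5: place 11 vCPU, 7 vCPU left
host 3: place 11 vCPU, 9 vCPU left
host 4: place 14 vCPU, 15 vCPU left
host 6: place 46 vCPU, 18 vCPU left
host 7: place 40 vCPU, 24 vCPU left
Final hosts: [35,19] [19,40] [44,11] [35,14] [46,11] [46] [40].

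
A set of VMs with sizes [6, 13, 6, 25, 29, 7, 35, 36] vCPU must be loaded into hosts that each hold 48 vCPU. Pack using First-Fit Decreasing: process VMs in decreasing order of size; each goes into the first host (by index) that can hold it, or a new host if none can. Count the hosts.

4 hosts

Sorted descending: 36, 35, 29, 25, 13, 7, 6, 6.
36 vCPU → host 1 (remaining 12 vCPU)
35 vCPU → host 2 (remaining 13 vCPU)
29 vCPU → host 3 (remaining 19 vCPU)
25 vCPU → host 4 (remaining 23 vCPU)
13 vCPU → host 2 (remaining 0 vCPU)
7 vCPU → host 1 (remaining 5 vCPU)
6 vCPU → host 3 (remaining 13 vCPU)
6 vCPU → host 3 (remaining 7 vCPU)
Final hosts: [36,7] [35,13] [29,6,6] [25].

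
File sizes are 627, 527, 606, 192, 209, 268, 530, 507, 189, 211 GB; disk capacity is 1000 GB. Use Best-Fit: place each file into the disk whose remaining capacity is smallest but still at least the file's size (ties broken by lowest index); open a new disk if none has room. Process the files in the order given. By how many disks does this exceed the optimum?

0

Best-Fit: [627,192] [527,268,189] [606,209] [530,211] [507] → 5 disks.
5 files exceed 500 GB (half the capacity), and no two of those can share a disk, so at least 5 disks are needed.
So 5 is already optimal.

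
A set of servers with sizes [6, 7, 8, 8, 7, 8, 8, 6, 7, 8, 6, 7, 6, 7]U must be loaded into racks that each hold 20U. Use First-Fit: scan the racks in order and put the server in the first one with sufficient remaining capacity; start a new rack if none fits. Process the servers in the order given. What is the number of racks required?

rack 1: place 6U, 14U left
rack 1: place 7U, 7U left
rack 2: place 8U, 12U left
rack 2: place 8U, 4U left
rack 1: place 7U, 0U left
rack 3: place 8U, 12U left
rack 3: place 8U, 4U left
rack 4: place 6U, 14U left
rack 4: place 7U, 7U left
rack 5: place 8U, 12U left
rack 4: place 6U, 1U left
rack 5: place 7U, 5U left
rack 6: place 6U, 14U left
rack 6: place 7U, 7U left

6 racks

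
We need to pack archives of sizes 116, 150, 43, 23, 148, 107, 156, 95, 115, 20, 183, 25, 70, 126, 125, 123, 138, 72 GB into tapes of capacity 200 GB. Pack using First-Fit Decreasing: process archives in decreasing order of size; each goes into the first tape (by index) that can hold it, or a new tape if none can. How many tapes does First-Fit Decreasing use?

12

Sorted descending: 183, 156, 150, 148, 138, 126, 125, 123, 116, 115, 107, 95, 72, 70, 43, 25, 23, 20.
Put 183 GB in tape 1; 17 GB remain.
Put 156 GB in tape 2; 44 GB remain.
Put 150 GB in tape 3; 50 GB remain.
Put 148 GB in tape 4; 52 GB remain.
Put 138 GB in tape 5; 62 GB remain.
Put 126 GB in tape 6; 74 GB remain.
Put 125 GB in tape 7; 75 GB remain.
Put 123 GB in tape 8; 77 GB remain.
Put 116 GB in tape 9; 84 GB remain.
Put 115 GB in tape 10; 85 GB remain.
Put 107 GB in tape 11; 93 GB remain.
Put 95 GB in tape 12; 105 GB remain.
Put 72 GB in tape 6; 2 GB remain.
Put 70 GB in tape 7; 5 GB remain.
Put 43 GB in tape 2; 1 GB remain.
Put 25 GB in tape 3; 25 GB remain.
Put 23 GB in tape 3; 2 GB remain.
Put 20 GB in tape 4; 32 GB remain.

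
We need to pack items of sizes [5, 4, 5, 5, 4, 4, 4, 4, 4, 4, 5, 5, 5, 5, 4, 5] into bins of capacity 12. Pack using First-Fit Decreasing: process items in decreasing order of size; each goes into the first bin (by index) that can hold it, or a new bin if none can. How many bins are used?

Sorted descending: 5, 5, 5, 5, 5, 5, 5, 5, 4, 4, 4, 4, 4, 4, 4, 4.
Put 5 in bin 1; 7 remain.
Put 5 in bin 1; 2 remain.
Put 5 in bin 2; 7 remain.
Put 5 in bin 2; 2 remain.
Put 5 in bin 3; 7 remain.
Put 5 in bin 3; 2 remain.
Put 5 in bin 4; 7 remain.
Put 5 in bin 4; 2 remain.
Put 4 in bin 5; 8 remain.
Put 4 in bin 5; 4 remain.
Put 4 in bin 5; 0 remain.
Put 4 in bin 6; 8 remain.
Put 4 in bin 6; 4 remain.
Put 4 in bin 6; 0 remain.
Put 4 in bin 7; 8 remain.
Put 4 in bin 7; 4 remain.
Final bins: [5,5] [5,5] [5,5] [5,5] [4,4,4] [4,4,4] [4,4].

7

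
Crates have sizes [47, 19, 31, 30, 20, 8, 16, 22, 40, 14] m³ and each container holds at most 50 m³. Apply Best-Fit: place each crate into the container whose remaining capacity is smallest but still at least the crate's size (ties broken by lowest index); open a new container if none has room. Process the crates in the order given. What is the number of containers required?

container 1: place 47 m³, 3 m³ left
container 2: place 19 m³, 31 m³ left
container 2: place 31 m³, 0 m³ left
container 3: place 30 m³, 20 m³ left
container 3: place 20 m³, 0 m³ left
container 4: place 8 m³, 42 m³ left
container 4: place 16 m³, 26 m³ left
container 4: place 22 m³, 4 m³ left
container 5: place 40 m³, 10 m³ left
container 6: place 14 m³, 36 m³ left
Final containers: [47] [19,31] [30,20] [8,16,22] [40] [14].

6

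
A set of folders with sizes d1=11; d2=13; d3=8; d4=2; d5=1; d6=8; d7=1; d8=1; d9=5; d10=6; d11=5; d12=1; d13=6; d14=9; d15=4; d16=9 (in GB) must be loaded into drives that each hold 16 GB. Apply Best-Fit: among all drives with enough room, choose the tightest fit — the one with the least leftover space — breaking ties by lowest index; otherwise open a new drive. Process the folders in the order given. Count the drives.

6

Put d1 (11 GB) in drive 1; 5 GB remain.
Put d2 (13 GB) in drive 2; 3 GB remain.
Put d3 (8 GB) in drive 3; 8 GB remain.
Put d4 (2 GB) in drive 2; 1 GB remain.
Put d5 (1 GB) in drive 2; 0 GB remain.
Put d6 (8 GB) in drive 3; 0 GB remain.
Put d7 (1 GB) in drive 1; 4 GB remain.
Put d8 (1 GB) in drive 1; 3 GB remain.
Put d9 (5 GB) in drive 4; 11 GB remain.
Put d10 (6 GB) in drive 4; 5 GB remain.
Put d11 (5 GB) in drive 4; 0 GB remain.
Put d12 (1 GB) in drive 1; 2 GB remain.
Put d13 (6 GB) in drive 5; 10 GB remain.
Put d14 (9 GB) in drive 5; 1 GB remain.
Put d15 (4 GB) in drive 6; 12 GB remain.
Put d16 (9 GB) in drive 6; 3 GB remain.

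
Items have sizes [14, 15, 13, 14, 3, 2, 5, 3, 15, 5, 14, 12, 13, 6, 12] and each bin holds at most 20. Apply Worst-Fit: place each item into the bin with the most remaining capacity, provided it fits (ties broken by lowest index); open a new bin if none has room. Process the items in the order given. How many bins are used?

9

bin 1: place 14, 6 left
bin 2: place 15, 5 left
bin 3: place 13, 7 left
bin 4: place 14, 6 left
bin 3: place 3, 4 left
bin 1: place 2, 4 left
bin 4: place 5, 1 left
bin 2: place 3, 2 left
bin 5: place 15, 5 left
bin 5: place 5, 0 left
bin 6: place 14, 6 left
bin 7: place 12, 8 left
bin 8: place 13, 7 left
bin 7: place 6, 2 left
bin 9: place 12, 8 left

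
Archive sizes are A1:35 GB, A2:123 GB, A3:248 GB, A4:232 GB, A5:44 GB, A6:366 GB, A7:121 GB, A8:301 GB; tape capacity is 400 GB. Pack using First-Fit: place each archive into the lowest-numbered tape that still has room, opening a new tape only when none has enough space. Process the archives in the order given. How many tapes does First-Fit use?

5

A1 (35 GB) → tape 1 (remaining 365 GB)
A2 (123 GB) → tape 1 (remaining 242 GB)
A3 (248 GB) → tape 2 (remaining 152 GB)
A4 (232 GB) → tape 1 (remaining 10 GB)
A5 (44 GB) → tape 2 (remaining 108 GB)
A6 (366 GB) → tape 3 (remaining 34 GB)
A7 (121 GB) → tape 4 (remaining 279 GB)
A8 (301 GB) → tape 5 (remaining 99 GB)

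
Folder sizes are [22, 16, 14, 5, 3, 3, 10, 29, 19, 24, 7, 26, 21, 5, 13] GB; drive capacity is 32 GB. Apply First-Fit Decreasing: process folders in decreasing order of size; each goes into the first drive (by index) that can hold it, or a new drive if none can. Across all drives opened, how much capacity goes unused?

7

Sorted descending: 29, 26, 24, 22, 21, 19, 16, 14, 13, 10, 7, 5, 5, 3, 3.
drive 1: place 29 GB, 3 GB left
drive 2: place 26 GB, 6 GB left
drive 3: place 24 GB, 8 GB left
drive 4: place 22 GB, 10 GB left
drive 5: place 21 GB, 11 GB left
drive 6: place 19 GB, 13 GB left
drive 7: place 16 GB, 16 GB left
drive 7: place 14 GB, 2 GB left
drive 6: place 13 GB, 0 GB left
drive 4: place 10 GB, 0 GB left
drive 3: place 7 GB, 1 GB left
drive 2: place 5 GB, 1 GB left
drive 5: place 5 GB, 6 GB left
drive 1: place 3 GB, 0 GB left
drive 5: place 3 GB, 3 GB left
7 drives × 32 GB = 224 GB; used 217 GB; unused 7 GB.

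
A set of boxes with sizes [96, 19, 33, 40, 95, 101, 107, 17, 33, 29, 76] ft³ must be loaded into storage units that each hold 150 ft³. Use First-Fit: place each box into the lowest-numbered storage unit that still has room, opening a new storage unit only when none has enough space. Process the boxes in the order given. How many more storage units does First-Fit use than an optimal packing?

0

First-Fit: [96,19,33] [40,95] [101,17,29] [107,33] [76] → 5 storage units.
Total size 646 ft³; any packing needs at least ⌈646/150⌉ = 5 storage units.
So 5 is already optimal.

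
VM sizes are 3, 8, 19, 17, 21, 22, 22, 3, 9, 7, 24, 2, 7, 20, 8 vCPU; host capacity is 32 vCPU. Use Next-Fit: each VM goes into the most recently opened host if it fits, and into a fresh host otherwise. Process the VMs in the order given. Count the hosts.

9

Put 3 vCPU in host 1; 29 vCPU remain.
Put 8 vCPU in host 1; 21 vCPU remain.
Put 19 vCPU in host 1; 2 vCPU remain.
Put 17 vCPU in host 2; 15 vCPU remain.
Put 21 vCPU in host 3; 11 vCPU remain.
Put 22 vCPU in host 4; 10 vCPU remain.
Put 22 vCPU in host 5; 10 vCPU remain.
Put 3 vCPU in host 5; 7 vCPU remain.
Put 9 vCPU in host 6; 23 vCPU remain.
Put 7 vCPU in host 6; 16 vCPU remain.
Put 24 vCPU in host 7; 8 vCPU remain.
Put 2 vCPU in host 7; 6 vCPU remain.
Put 7 vCPU in host 8; 25 vCPU remain.
Put 20 vCPU in host 8; 5 vCPU remain.
Put 8 vCPU in host 9; 24 vCPU remain.
Final hosts: [3,8,19] [17] [21] [22] [22,3] [9,7] [24,2] [7,20] [8].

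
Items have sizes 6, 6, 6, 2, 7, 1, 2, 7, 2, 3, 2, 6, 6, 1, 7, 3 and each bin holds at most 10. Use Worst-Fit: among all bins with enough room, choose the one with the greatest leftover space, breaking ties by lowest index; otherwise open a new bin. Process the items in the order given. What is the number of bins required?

8

bin 1: place 6, 4 left
bin 2: place 6, 4 left
bin 3: place 6, 4 left
bin 1: place 2, 2 left
bin 4: place 7, 3 left
bin 2: place 1, 3 left
bin 3: place 2, 2 left
bin 5: place 7, 3 left
bin 2: place 2, 1 left
bin 4: place 3, 0 left
bin 5: place 2, 1 left
bin 6: place 6, 4 left
bin 7: place 6, 4 left
bin 6: place 1, 3 left
bin 8: place 7, 3 left
bin 7: place 3, 1 left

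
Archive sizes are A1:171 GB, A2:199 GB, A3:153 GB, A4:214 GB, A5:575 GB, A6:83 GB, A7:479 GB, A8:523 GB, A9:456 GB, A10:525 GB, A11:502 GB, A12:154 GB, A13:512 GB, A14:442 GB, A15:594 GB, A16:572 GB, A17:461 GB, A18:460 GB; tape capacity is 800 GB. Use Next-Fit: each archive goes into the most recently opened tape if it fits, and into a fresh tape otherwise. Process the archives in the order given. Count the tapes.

tape 1: place A1 (171 GB), 629 GB left
tape 1: place A2 (199 GB), 430 GB left
tape 1: place A3 (153 GB), 277 GB left
tape 1: place A4 (214 GB), 63 GB left
tape 2: place A5 (575 GB), 225 GB left
tape 2: place A6 (83 GB), 142 GB left
tape 3: place A7 (479 GB), 321 GB left
tape 4: place A8 (523 GB), 277 GB left
tape 5: place A9 (456 GB), 344 GB left
tape 6: place A10 (525 GB), 275 GB left
tape 7: place A11 (502 GB), 298 GB left
tape 7: place A12 (154 GB), 144 GB left
tape 8: place A13 (512 GB), 288 GB left
tape 9: place A14 (442 GB), 358 GB left
tape 10: place A15 (594 GB), 206 GB left
tape 11: place A16 (572 GB), 228 GB left
tape 12: place A17 (461 GB), 339 GB left
tape 13: place A18 (460 GB), 340 GB left

13 tapes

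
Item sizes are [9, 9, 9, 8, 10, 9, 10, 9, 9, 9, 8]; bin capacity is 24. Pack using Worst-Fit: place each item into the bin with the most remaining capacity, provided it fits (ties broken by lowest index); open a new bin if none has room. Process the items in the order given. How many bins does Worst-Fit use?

9 → bin 1 (remaining 15)
9 → bin 1 (remaining 6)
9 → bin 2 (remaining 15)
8 → bin 2 (remaining 7)
10 → bin 3 (remaining 14)
9 → bin 3 (remaining 5)
10 → bin 4 (remaining 14)
9 → bin 4 (remaining 5)
9 → bin 5 (remaining 15)
9 → bin 5 (remaining 6)
8 → bin 6 (remaining 16)

6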